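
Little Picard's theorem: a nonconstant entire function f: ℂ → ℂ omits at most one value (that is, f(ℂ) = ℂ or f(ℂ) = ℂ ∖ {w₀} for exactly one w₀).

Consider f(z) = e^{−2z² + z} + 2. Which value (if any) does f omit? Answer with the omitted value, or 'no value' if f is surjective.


Little Picard bounds the complement of f(ℂ) to at most one point.
The exponent g(z) = −2z² + z is a nonconstant polynomial, hence surjective onto ℂ. So e^{g(z)} takes every value in {e^w : w ∈ ℂ} = ℂ ∖ {0}. Adding 2 shifts the range to ℂ ∖ {2}. f omits exactly 2.

Omitted value: 2.


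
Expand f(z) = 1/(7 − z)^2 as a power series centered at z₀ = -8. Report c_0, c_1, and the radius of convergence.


Let w = z − z₀, so z = z₀ + w.
Then 7 − z = 7 − (z₀ + w) = (7 − z₀) − w = 15 − w.
f(z) = 1/(15 − w)^2 = (1/(15)^2) · (1 − w/(15))^{−2}.
By the binomial series (1−u)^{−2} = Σ_{n≥0} C(n+1, 1) u^n for |u|<1, with u = w/(15):
  c_n = C(n+1, 1) / (15)^(n+2).
  c_0 = 1/(15)^2 = 1/225.
  c_1 = 2/(15)^3 = 2/3375.
The series is valid for |w/d| < 1, i.e. |z − z₀| < |d|.
Radius of convergence: R = |7 − z₀| = |15| = 15 (distance from z₀ to the singularity z = 7).

c_0 = 1/225, c_1 = 2/3375; R = 15.


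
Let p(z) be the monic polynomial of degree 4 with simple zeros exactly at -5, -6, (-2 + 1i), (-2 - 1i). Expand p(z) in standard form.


The polynomial is p(z) = ∏_{α ∈ S} (z − α), where S = {-5, -6, (-2 + 1i), (-2 - 1i)}.
Expanding the product yields: p(z) = z^4 + 15·z^3 + 79·z^2 + 175·z + 150.
Note conjugate pairs combine to real quadratics: (z − (-2+1i))(z − (-2−1i)) = z² + 4z + 5.
The resulting polynomial has degree 4 and real coefficients as required.

p(z) = z^4 + 15·z^3 + 79·z^2 + 175·z + 150.


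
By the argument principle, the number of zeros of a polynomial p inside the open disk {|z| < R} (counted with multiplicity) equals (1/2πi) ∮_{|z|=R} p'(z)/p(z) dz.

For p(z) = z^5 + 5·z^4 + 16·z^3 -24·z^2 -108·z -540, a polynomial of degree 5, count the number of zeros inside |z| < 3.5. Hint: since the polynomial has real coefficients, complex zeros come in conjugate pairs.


The zeros of p are: (-3 + 3i), (-3 - 3i), (-1 + 3i), (-1 - 3i), 3.
Their magnitudes are: 4.243, 4.243, 3.162, 3.162, 3.
Zeros with |z| < R = 3.5: (-1 + 3i), (-1 - 3i), 3.
Count = 3.
By the argument principle, (1/2πi) ∮_{|z|=R} p'(z)/p(z) dz equals exactly this count.

Number of zeros inside |z| < 3.5: 3.


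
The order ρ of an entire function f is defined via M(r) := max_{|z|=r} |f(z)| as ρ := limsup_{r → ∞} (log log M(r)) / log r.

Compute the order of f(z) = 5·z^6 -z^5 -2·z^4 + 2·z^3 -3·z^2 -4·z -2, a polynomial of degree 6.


|f(z)| ≤ Σ|c_k|·r^k = O(r^6) as r → ∞. Polynomial growth is O(e^{r^ε}) for every ε > 0 (since r^6/e^{r^ε} → 0), so ρ ≤ ε for all ε > 0, i.e. ρ = 0. Every nonconstant polynomial has order 0.
Therefore ρ = 0.

Order ρ = 0.


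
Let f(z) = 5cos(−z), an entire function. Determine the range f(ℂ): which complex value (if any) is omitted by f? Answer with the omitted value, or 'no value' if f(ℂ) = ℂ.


Little Picard bounds the complement of f(ℂ) to at most one point.
cos is entire and surjective onto ℂ: for every w ∈ ℂ, cos(ζ) = w has a solution ζ ∈ ℂ (e.g., via the complex inverse arccos). With ζ = −z this gives z = ζ/(-1). Then 5·cos(−z) takes every value in 5·ℂ = ℂ, and adding 0 is a bijection of ℂ. So f is surjective and omits no value. (Note: only on the real line is cos bounded by [−1, 1].)

Omitted value: no value.


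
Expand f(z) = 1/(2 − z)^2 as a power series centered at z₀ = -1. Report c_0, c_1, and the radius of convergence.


Let w = z − z₀, so z = z₀ + w.
Then 2 − z = 2 − (z₀ + w) = (2 − z₀) − w = 3 − w.
f(z) = 1/(3 − w)^2 = (1/(3)^2) · (1 − w/(3))^{−2}.
By the binomial series (1−u)^{−2} = Σ_{n≥0} C(n+1, 1) u^n for |u|<1, with u = w/(3):
  c_n = C(n+1, 1) / (3)^(n+2).
  c_0 = 1/(3)^2 = 1/9.
  c_1 = 2/(3)^3 = 2/27.
The series is valid for |w/d| < 1, i.e. |z − z₀| < |d|.
Radius of convergence: R = |2 − z₀| = |3| = 3 (distance from z₀ to the singularity z = 2).

c_0 = 1/9, c_1 = 2/27; R = 3.


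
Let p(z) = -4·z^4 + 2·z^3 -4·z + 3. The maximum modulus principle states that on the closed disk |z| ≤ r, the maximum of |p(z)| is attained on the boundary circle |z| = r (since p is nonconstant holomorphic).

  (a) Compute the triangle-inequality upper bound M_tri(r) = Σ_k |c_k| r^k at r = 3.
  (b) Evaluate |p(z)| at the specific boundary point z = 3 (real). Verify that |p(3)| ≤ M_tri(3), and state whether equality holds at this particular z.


Coefficients: c_0 = 3, c_1 = -4, c_2 = 0, c_3 = 2, c_4 = -4. Radius r = 3.
Part (a). Triangle bound: M_tri(r) = Σ_k |c_k| r^k
  = |3|·3^0 + |-4|·3^1 + |0|·3^2 + |2|·3^3 + |-4|·3^4
  = 3 + 12 + 0 + 54 + 324 = 393.
This bounds M(r) := max_{|z|=r} |p(z)| from above; equality holds iff all terms c_k z^k can be made to align in phase at a single z on |z|=r.
Part (b). At z = 3 (real, on the circle |z| = r):
  p(3) = (3)·3^0 + (-4)·3^1 + (0)·3^2 + (2)·3^3 + (-4)·3^4 = -279.
  |p(3)| = 279.
Check: |p(3)| = 279 ≤ 393 = M_tri(3). ✓ Equality does not hold at z = 3 (the coefficients have mixed signs, so the terms do not all align in phase there).

M_tri(3) = 393; |p(3)| = 279; equality at z=3: no.


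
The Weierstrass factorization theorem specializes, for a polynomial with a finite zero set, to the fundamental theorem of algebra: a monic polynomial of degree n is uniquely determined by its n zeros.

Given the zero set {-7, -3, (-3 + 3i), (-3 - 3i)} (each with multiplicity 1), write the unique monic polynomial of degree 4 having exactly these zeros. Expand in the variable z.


The polynomial is p(z) = ∏_{α ∈ S} (z − α), where S = {-7, -3, (-3 + 3i), (-3 - 3i)}.
Expanding the product yields: p(z) = z^4 + 16·z^3 + 99·z^2 + 306·z + 378.
Note conjugate pairs combine to real quadratics: (z − (-3+3i))(z − (-3−3i)) = z² + 6z + 18.
The resulting polynomial has degree 4 and real coefficients as required.

p(z) = z^4 + 16·z^3 + 99·z^2 + 306·z + 378.


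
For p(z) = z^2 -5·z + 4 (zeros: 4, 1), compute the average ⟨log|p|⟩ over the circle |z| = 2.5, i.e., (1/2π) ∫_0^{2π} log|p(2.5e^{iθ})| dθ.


Zeros: 1, 4; r = 2.5.
Inside |z| < r: 1. Outside (|z| ≥ r): 4.
p(0) = 4, so log|p(0)| = log(4) = 1.3863.
Apply Jensen: I(r) = log|p(0)| + Σ_k log(r/|z_k|), summed over zeros inside |z| < r.
  log(r/|z_k|) for z_k = 1: log(2.5/1) = 0.9163
  Outside zeros (4) contribute nothing to the Jensen sum.
Sum over inside zeros: 0.9163.
I(r) = log|p(0)| + (inside sum) = 1.3863 + 0.9163 = 2.3026.
Note: since some zeros are outside |z| ≤ r, the simplified n·log(r) form does NOT apply — only the inside zeros contribute.

I(r) ≈ 2.3026.


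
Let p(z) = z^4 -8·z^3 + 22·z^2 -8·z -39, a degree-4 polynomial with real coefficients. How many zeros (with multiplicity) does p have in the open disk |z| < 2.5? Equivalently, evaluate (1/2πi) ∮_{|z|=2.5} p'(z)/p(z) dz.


The zeros of p are: 3, -1, (3 + 2i), (3 - 2i).
Their magnitudes are: 3, 1, 3.606, 3.606.
Zeros with |z| < R = 2.5: -1.
Count = 1.
By the argument principle, (1/2πi) ∮_{|z|=R} p'(z)/p(z) dz equals exactly this count.

Number of zeros inside |z| < 2.5: 1.


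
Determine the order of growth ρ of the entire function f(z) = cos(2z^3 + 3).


Write cos(w) = (e^{iw} ± e^{−iw})/(2 or 2i), so |cos(w)| ≤ e^{|w|}. With w = 2z^3 + 3, |w| ≤ 2r^3 + 3 on |z|=r, giving M(r) ≤ e^{2r^3 + 3} and ρ ≤ 3. For the lower bound, choose z on |z|=r with 2z^3 purely imaginary of modulus 2r^3; then |cos(2z^3 + 3)| grows like e^{2r^3}/2, so ρ ≥ 3. Hence ρ = 3.
Therefore ρ = 3.

Order ρ = 3.


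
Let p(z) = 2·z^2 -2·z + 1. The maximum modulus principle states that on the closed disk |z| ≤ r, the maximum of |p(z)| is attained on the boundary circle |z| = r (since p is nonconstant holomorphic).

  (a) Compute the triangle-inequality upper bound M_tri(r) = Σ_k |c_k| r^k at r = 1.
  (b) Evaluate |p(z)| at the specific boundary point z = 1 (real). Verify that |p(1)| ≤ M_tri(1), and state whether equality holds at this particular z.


Coefficients: c_0 = 1, c_1 = -2, c_2 = 2. Radius r = 1.
Part (a). Triangle bound: M_tri(r) = Σ_k |c_k| r^k
  = |1|·1^0 + |-2|·1^1 + |2|·1^2
  = 1 + 2 + 2 = 5.
This bounds M(r) := max_{|z|=r} |p(z)| from above; equality holds iff all terms c_k z^k can be made to align in phase at a single z on |z|=r.
Part (b). At z = 1 (real, on the circle |z| = r):
  p(1) = (1)·1^0 + (-2)·1^1 + (2)·1^2 = 1.
  |p(1)| = 1.
Check: |p(1)| = 1 ≤ 5 = M_tri(1). ✓ Equality does not hold at z = 1 (the coefficients have mixed signs, so the terms do not all align in phase there).

M_tri(1) = 5; |p(1)| = 1; equality at z=1: no.


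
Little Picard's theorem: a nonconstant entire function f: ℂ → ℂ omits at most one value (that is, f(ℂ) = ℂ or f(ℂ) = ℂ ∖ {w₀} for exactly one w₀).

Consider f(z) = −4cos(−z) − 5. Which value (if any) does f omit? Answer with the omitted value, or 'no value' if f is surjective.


Little Picard bounds the complement of f(ℂ) to at most one point.
cos is entire and surjective onto ℂ: for every w ∈ ℂ, cos(ζ) = w has a solution ζ ∈ ℂ (e.g., via the complex inverse arccos). With ζ = −z this gives z = ζ/(-1). Then -4·cos(−z) takes every value in -4·ℂ = ℂ, and adding -5 is a bijection of ℂ. So f is surjective and omits no value. (Note: only on the real line is cos bounded by [−1, 1].)

Omitted value: no value.


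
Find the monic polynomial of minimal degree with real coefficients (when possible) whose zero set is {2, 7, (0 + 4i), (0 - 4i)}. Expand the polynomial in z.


The polynomial is p(z) = ∏_{α ∈ S} (z − α), where S = {2, 7, (0 + 4i), (0 - 4i)}.
Expanding the product yields: p(z) = z^4 -9·z^3 + 30·z^2 -144·z + 224.
Note conjugate pairs combine to real quadratics: (z − (0+4i))(z − (0−4i)) = z² + 16.
The resulting polynomial has degree 4 and real coefficients as required.

p(z) = z^4 -9·z^3 + 30·z^2 -144·z + 224.


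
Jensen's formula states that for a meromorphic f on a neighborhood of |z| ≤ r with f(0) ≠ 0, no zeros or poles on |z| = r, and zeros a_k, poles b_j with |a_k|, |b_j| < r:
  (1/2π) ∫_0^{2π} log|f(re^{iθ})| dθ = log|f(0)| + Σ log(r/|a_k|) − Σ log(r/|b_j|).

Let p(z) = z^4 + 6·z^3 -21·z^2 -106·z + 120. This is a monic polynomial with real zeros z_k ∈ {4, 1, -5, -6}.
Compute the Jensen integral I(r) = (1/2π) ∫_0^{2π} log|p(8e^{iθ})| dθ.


Zeros: -6, -5, 1, 4; r = 8.
Inside |z| < r: -6, -5, 1, 4. Outside (|z| ≥ r): ∅.
p(0) = 120, so log|p(0)| = log(120) = 4.7875.
Apply Jensen: I(r) = log|p(0)| + Σ_k log(r/|z_k|), summed over zeros inside |z| < r.
  log(r/|z_k|) for z_k = 4: log(8/4) = 0.6931
  log(r/|z_k|) for z_k = 1: log(8/1) = 2.0794
  log(r/|z_k|) for z_k = -5: log(8/5) = 0.4700
  log(r/|z_k|) for z_k = -6: log(8/6) = 0.2877
Sum over inside zeros: 3.5303.
I(r) = log|p(0)| + (inside sum) = 4.7875 + 3.5303 = 8.3178.
Closed form (all zeros inside, monic): I(r) = n·log(r) = 4·log(8) = 8.3178. ✓

I(r) ≈ 8.3178.


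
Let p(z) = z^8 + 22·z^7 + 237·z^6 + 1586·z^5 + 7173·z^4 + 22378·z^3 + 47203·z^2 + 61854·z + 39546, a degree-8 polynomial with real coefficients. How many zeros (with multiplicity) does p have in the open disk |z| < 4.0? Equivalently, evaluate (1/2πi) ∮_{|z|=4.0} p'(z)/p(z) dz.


The zeros of p are: (-3 + 2i), (-3 - 2i), (-3 + 2i), (-3 - 2i), (-2 + 3i), (-2 - 3i), (-3 + 3i), (-3 - 3i).
Their magnitudes are: 3.606, 3.606, 3.606, 3.606, 3.606, 3.606, 4.243, 4.243.
Zeros with |z| < R = 4.0: (-3 + 2i), (-3 - 2i), (-3 + 2i), (-3 - 2i), (-2 + 3i), (-2 - 3i).
Count = 6.
By the argument principle, (1/2πi) ∮_{|z|=R} p'(z)/p(z) dz equals exactly this count.

Number of zeros inside |z| < 4.0: 6.


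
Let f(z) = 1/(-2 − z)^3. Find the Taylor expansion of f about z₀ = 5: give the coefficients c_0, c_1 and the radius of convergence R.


Let w = z − z₀, so z = z₀ + w.
Then -2 − z = -2 − (z₀ + w) = (-2 − z₀) − w = -7 − w.
f(z) = 1/(-7 − w)^3 = (1/(-7)^3) · (1 − w/(-7))^{−3}.
By the binomial series (1−u)^{−3} = Σ_{n≥0} C(n+2, 2) u^n for |u|<1, with u = w/(-7):
  c_n = C(n+2, 2) / (-7)^(n+3).
  c_0 = 1/(-7)^3 = -1/343.
  c_1 = 3/(-7)^4 = 3/2401.
The series is valid for |w/d| < 1, i.e. |z − z₀| < |d|.
Radius of convergence: R = |-2 − z₀| = |-7| = 7 (distance from z₀ to the singularity z = -2).

c_0 = -1/343, c_1 = 3/2401; R = 7.


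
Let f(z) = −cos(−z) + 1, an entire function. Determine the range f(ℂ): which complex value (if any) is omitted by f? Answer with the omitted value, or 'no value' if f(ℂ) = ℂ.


Little Picard bounds the complement of f(ℂ) to at most one point.
cos is entire and surjective onto ℂ: for every w ∈ ℂ, cos(ζ) = w has a solution ζ ∈ ℂ (e.g., via the complex inverse arccos). With ζ = −z this gives z = ζ/(-1). Then -1·cos(−z) takes every value in -1·ℂ = ℂ, and adding 1 is a bijection of ℂ. So f is surjective and omits no value. (Note: only on the real line is cos bounded by [−1, 1].)

Omitted value: no value.


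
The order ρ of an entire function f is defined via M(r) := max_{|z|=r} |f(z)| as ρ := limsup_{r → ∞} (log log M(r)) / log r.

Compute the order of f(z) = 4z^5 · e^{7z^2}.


M(r) = max_{|z|=r} |4|·|z|^5·|e^{7z^2}| = 4·r^5 · e^{7r^2} (the factors attain their maxima compatibly on |z|=r). Then log M(r) = log 4 + 5·log r + 7r^2, dominated by the last term, so log log M(r) ~ 2·log r. The polynomial factor 4z^5 contributes only a log r term and does not affect the order. ρ = 2.
Therefore ρ = 2.

Order ρ = 2.


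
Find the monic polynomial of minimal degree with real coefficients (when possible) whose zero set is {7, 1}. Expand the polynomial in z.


The polynomial is p(z) = ∏_{α ∈ S} (z − α), where S = {7, 1}.
Expanding the product yields: p(z) = z^2 -8·z + 7.
The resulting polynomial has degree 2 and real coefficients as required.

p(z) = z^2 -8·z + 7.


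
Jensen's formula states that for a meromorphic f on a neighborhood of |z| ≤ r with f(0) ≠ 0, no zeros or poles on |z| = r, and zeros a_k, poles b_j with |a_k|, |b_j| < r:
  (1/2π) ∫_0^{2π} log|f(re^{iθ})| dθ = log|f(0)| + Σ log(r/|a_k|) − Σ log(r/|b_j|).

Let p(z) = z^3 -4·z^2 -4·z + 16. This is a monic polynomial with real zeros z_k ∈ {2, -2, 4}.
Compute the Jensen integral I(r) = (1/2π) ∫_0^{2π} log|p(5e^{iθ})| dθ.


Zeros: -2, 2, 4; r = 5.
Inside |z| < r: -2, 2, 4. Outside (|z| ≥ r): ∅.
p(0) = 16, so log|p(0)| = log(16) = 2.7726.
Apply Jensen: I(r) = log|p(0)| + Σ_k log(r/|z_k|), summed over zeros inside |z| < r.
  log(r/|z_k|) for z_k = 2: log(5/2) = 0.9163
  log(r/|z_k|) for z_k = -2: log(5/2) = 0.9163
  log(r/|z_k|) for z_k = 4: log(5/4) = 0.2231
Sum over inside zeros: 2.0557.
I(r) = log|p(0)| + (inside sum) = 2.7726 + 2.0557 = 4.8283.
Closed form (all zeros inside, monic): I(r) = n·log(r) = 3·log(5) = 4.8283. ✓

I(r) ≈ 4.8283.


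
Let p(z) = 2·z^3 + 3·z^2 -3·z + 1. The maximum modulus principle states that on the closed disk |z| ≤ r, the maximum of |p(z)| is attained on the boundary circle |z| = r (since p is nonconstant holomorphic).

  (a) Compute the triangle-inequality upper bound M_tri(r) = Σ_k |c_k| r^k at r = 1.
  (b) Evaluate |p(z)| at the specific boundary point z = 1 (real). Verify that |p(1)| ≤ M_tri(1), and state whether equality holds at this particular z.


Coefficients: c_0 = 1, c_1 = -3, c_2 = 3, c_3 = 2. Radius r = 1.
Part (a). Triangle bound: M_tri(r) = Σ_k |c_k| r^k
  = |1|·1^0 + |-3|·1^1 + |3|·1^2 + |2|·1^3
  = 1 + 3 + 3 + 2 = 9.
This bounds M(r) := max_{|z|=r} |p(z)| from above; equality holds iff all terms c_k z^k can be made to align in phase at a single z on |z|=r.
Part (b). At z = 1 (real, on the circle |z| = r):
  p(1) = (1)·1^0 + (-3)·1^1 + (3)·1^2 + (2)·1^3 = 3.
  |p(1)| = 3.
Check: |p(1)| = 3 ≤ 9 = M_tri(1). ✓ Equality does not hold at z = 1 (the coefficients have mixed signs, so the terms do not all align in phase there).

M_tri(1) = 9; |p(1)| = 3; equality at z=1: no.


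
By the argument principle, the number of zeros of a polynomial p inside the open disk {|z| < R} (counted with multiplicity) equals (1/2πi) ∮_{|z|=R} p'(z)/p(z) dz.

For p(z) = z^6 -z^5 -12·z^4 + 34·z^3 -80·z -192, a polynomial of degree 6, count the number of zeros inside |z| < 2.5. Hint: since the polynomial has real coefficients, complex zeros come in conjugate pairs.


The zeros of p are: 3, (2 + 2i), (2 - 2i), -4, (-1 + 1i), (-1 - 1i).
Their magnitudes are: 3, 2.828, 2.828, 4, 1.414, 1.414.
Zeros with |z| < R = 2.5: (-1 + 1i), (-1 - 1i).
Count = 2.
By the argument principle, (1/2πi) ∮_{|z|=R} p'(z)/p(z) dz equals exactly this count.

Number of zeros inside |z| < 2.5: 2.


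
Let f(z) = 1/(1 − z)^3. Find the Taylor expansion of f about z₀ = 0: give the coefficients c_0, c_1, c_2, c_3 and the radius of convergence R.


Let w = z − z₀, so z = z₀ + w.
Then 1 − z = 1 − (z₀ + w) = (1 − z₀) − w = 1 − w.
f(z) = 1/(1 − w)^3 = (1/(1)^3) · (1 − w/(1))^{−3}.
By the binomial series (1−u)^{−3} = Σ_{n≥0} C(n+2, 2) u^n for |u|<1, with u = w/(1):
  c_n = C(n+2, 2) / (1)^(n+3).
  c_0 = 1/(1)^3 = 1.
  c_1 = 3/(1)^4 = 3.
  c_2 = 6/(1)^5 = 6.
  c_3 = 10/(1)^6 = 10.
The series is valid for |w/d| < 1, i.e. |z − z₀| < |d|.
Radius of convergence: R = |1 − z₀| = |1| = 1 (distance from z₀ to the singularity z = 1).

c_0 = 1, c_1 = 3, c_2 = 6, c_3 = 10; R = 1.


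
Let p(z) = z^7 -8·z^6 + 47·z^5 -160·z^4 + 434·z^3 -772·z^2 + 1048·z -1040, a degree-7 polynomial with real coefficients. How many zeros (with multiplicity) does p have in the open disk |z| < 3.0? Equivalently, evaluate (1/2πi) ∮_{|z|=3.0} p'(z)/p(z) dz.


The zeros of p are: (1 + 3i), (1 - 3i), (2 + 3i), (2 - 3i), (0 + 2i), (0 - 2i), 2.
Their magnitudes are: 3.162, 3.162, 3.606, 3.606, 2, 2, 2.
Zeros with |z| < R = 3.0: (0 + 2i), (0 - 2i), 2.
Count = 3.
By the argument principle, (1/2πi) ∮_{|z|=R} p'(z)/p(z) dz equals exactly this count.

Number of zeros inside |z| < 3.0: 3.


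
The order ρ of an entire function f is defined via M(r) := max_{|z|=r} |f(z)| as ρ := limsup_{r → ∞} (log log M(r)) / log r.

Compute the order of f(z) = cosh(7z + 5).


cosh(w) is a linear combination of e^{iw} and e^{−iw} (or e^w, e^{−w} in the hyperbolic case), so |cosh(w)| ≤ e^{|w|}. With w = 7z + 5, |w| ≤ 7|z| + 5 = 7r + 5 on |z| = r, giving M(r) ≤ e^{7r + 5}, so ρ ≤ 1. On a suitable ray (z = it for sin/cos; z = t for sinh/cosh, t real → ∞), |cosh(7z + 5)| grows like e^{7|t|}/2, so ρ ≥ 1. Hence ρ = 1.
Therefore ρ = 1.

Order ρ = 1.


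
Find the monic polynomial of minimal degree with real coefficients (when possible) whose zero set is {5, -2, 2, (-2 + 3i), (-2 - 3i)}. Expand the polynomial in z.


The polynomial is p(z) = ∏_{α ∈ S} (z − α), where S = {5, -2, 2, (-2 + 3i), (-2 - 3i)}.
Expanding the product yields: p(z) = z^5 -z^4 -11·z^3 -61·z^2 + 28·z + 260.
Note conjugate pairs combine to real quadratics: (z − (-2+3i))(z − (-2−3i)) = z² + 4z + 13.
The resulting polynomial has degree 5 and real coefficients as required.

p(z) = z^5 -z^4 -11·z^3 -61·z^2 + 28·z + 260.


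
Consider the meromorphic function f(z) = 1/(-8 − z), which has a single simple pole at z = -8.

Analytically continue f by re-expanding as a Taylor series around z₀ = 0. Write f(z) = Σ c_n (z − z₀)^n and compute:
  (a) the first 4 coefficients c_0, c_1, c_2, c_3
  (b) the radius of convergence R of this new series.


Let w = z − z₀, so z = z₀ + w.
Then -8 − z = -8 − (z₀ + w) = (-8 − z₀) − w = -8 − w.
f(z) = 1/(-8 − w) = (1/(-8)) · 1/(1 − w/(-8)) = Σ_{n≥0} w^n / (-8)^(n+1).
So c_n = 1/(-8)^(n+1):
  c_0 = 1/(-8)^1 = -1/8.
  c_1 = 1/(-8)^2 = 1/64.
  c_2 = 1/(-8)^3 = -1/512.
  c_3 = 1/(-8)^4 = 1/4096.
The series is valid for |w/d| < 1, i.e. |z − z₀| < |d|.
Radius of convergence: R = |-8 − z₀| = |-8| = 8 (distance from z₀ to the singularity z = -8).

c_0 = -1/8, c_1 = 1/64, c_2 = -1/512, c_3 = 1/4096; R = 8.


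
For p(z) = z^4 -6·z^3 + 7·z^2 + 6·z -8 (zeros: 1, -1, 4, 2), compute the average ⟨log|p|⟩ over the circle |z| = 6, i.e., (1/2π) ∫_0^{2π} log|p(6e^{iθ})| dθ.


Zeros: -1, 1, 2, 4; r = 6.
Inside |z| < r: -1, 1, 2, 4. Outside (|z| ≥ r): ∅.
p(0) = -8, so log|p(0)| = log(8) = 2.0794.
Apply Jensen: I(r) = log|p(0)| + Σ_k log(r/|z_k|), summed over zeros inside |z| < r.
  log(r/|z_k|) for z_k = 1: log(6/1) = 1.7918
  log(r/|z_k|) for z_k = -1: log(6/1) = 1.7918
  log(r/|z_k|) for z_k = 4: log(6/4) = 0.4055
  log(r/|z_k|) for z_k = 2: log(6/2) = 1.0986
Sum over inside zeros: 5.0876.
I(r) = log|p(0)| + (inside sum) = 2.0794 + 5.0876 = 7.1670.
Closed form (all zeros inside, monic): I(r) = n·log(r) = 4·log(6) = 7.1670. ✓

I(r) ≈ 7.1670.


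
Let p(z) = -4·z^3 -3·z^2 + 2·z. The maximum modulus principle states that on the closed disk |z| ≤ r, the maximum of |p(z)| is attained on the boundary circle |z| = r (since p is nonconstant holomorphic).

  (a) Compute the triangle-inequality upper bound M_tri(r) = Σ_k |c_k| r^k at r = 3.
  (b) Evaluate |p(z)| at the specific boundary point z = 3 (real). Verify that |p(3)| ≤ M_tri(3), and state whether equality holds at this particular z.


Coefficients: c_0 = 0, c_1 = 2, c_2 = -3, c_3 = -4. Radius r = 3.
Part (a). Triangle bound: M_tri(r) = Σ_k |c_k| r^k
  = |0|·3^0 + |2|·3^1 + |-3|·3^2 + |-4|·3^3
  = 0 + 6 + 27 + 108 = 141.
This bounds M(r) := max_{|z|=r} |p(z)| from above; equality holds iff all terms c_k z^k can be made to align in phase at a single z on |z|=r.
Part (b). At z = 3 (real, on the circle |z| = r):
  p(3) = (0)·3^0 + (2)·3^1 + (-3)·3^2 + (-4)·3^3 = -129.
  |p(3)| = 129.
Check: |p(3)| = 129 ≤ 141 = M_tri(3). ✓ Equality does not hold at z = 3 (the coefficients have mixed signs, so the terms do not all align in phase there).

M_tri(3) = 141; |p(3)| = 129; equality at z=3: no.


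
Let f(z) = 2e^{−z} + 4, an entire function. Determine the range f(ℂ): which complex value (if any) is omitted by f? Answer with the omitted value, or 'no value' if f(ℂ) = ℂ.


Little Picard bounds the complement of f(ℂ) to at most one point.
e^{−z} is never zero on ℂ, so 2·e^{−z} takes every value in ℂ ∖ {0}. Adding 4 shifts the range to ℂ ∖ {4}. Thus f omits exactly the value 4.

Omitted value: 4.


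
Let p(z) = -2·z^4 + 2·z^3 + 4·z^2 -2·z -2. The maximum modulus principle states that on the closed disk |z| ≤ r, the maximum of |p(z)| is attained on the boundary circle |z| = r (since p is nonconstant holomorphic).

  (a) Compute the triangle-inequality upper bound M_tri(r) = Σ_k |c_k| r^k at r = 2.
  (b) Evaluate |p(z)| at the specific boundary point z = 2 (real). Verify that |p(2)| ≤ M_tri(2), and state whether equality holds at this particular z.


Coefficients: c_0 = -2, c_1 = -2, c_2 = 4, c_3 = 2, c_4 = -2. Radius r = 2.
Part (a). Triangle bound: M_tri(r) = Σ_k |c_k| r^k
  = |-2|·2^0 + |-2|·2^1 + |4|·2^2 + |2|·2^3 + |-2|·2^4
  = 2 + 4 + 16 + 16 + 32 = 70.
This bounds M(r) := max_{|z|=r} |p(z)| from above; equality holds iff all terms c_k z^k can be made to align in phase at a single z on |z|=r.
Part (b). At z = 2 (real, on the circle |z| = r):
  p(2) = (-2)·2^0 + (-2)·2^1 + (4)·2^2 + (2)·2^3 + (-2)·2^4 = -6.
  |p(2)| = 6.
Check: |p(2)| = 6 ≤ 70 = M_tri(2). ✓ Equality does not hold at z = 2 (the coefficients have mixed signs, so the terms do not all align in phase there).

M_tri(2) = 70; |p(2)| = 6; equality at z=2: no.


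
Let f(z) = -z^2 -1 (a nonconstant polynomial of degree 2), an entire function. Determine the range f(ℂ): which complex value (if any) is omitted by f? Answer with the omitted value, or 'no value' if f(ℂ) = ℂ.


Little Picard bounds the complement of f(ℂ) to at most one point.
For every w ∈ ℂ, the equation p(z) − w = 0 is a nonconstant polynomial in z and hence has at least one root by the fundamental theorem of algebra. So p is surjective onto ℂ, omitting no value.

Omitted value: no value.


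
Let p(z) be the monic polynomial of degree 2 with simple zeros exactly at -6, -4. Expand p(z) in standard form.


The polynomial is p(z) = ∏_{α ∈ S} (z − α), where S = {-6, -4}.
Expanding the product yields: p(z) = z^2 + 10·z + 24.
The resulting polynomial has degree 2 and real coefficients as required.

p(z) = z^2 + 10·z + 24.


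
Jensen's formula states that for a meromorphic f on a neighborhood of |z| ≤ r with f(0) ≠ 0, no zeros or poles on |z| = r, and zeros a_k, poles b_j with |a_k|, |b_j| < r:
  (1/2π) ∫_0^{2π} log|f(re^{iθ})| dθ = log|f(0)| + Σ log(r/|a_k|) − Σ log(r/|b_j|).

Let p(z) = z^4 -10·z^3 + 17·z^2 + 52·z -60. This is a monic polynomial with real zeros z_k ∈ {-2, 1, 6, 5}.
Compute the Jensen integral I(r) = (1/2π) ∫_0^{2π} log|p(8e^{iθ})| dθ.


Zeros: -2, 1, 5, 6; r = 8.
Inside |z| < r: -2, 1, 5, 6. Outside (|z| ≥ r): ∅.
p(0) = -60, so log|p(0)| = log(60) = 4.0943.
Apply Jensen: I(r) = log|p(0)| + Σ_k log(r/|z_k|), summed over zeros inside |z| < r.
  log(r/|z_k|) for z_k = -2: log(8/2) = 1.3863
  log(r/|z_k|) for z_k = 1: log(8/1) = 2.0794
  log(r/|z_k|) for z_k = 6: log(8/6) = 0.2877
  log(r/|z_k|) for z_k = 5: log(8/5) = 0.4700
Sum over inside zeros: 4.2234.
I(r) = log|p(0)| + (inside sum) = 4.0943 + 4.2234 = 8.3178.
Closed form (all zeros inside, monic): I(r) = n·log(r) = 4·log(8) = 8.3178. ✓

I(r) ≈ 8.3178.


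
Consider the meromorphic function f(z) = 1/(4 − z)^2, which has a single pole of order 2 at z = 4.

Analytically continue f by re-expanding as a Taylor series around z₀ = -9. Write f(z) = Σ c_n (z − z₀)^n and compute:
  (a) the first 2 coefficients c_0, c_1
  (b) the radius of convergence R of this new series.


Let w = z − z₀, so z = z₀ + w.
Then 4 − z = 4 − (z₀ + w) = (4 − z₀) − w = 13 − w.
f(z) = 1/(13 − w)^2 = (1/(13)^2) · (1 − w/(13))^{−2}.
By the binomial series (1−u)^{−2} = Σ_{n≥0} C(n+1, 1) u^n for |u|<1, with u = w/(13):
  c_n = C(n+1, 1) / (13)^(n+2).
  c_0 = 1/(13)^2 = 1/169.
  c_1 = 2/(13)^3 = 2/2197.
The series is valid for |w/d| < 1, i.e. |z − z₀| < |d|.
Radius of convergence: R = |4 − z₀| = |13| = 13 (distance from z₀ to the singularity z = 4).

c_0 = 1/169, c_1 = 2/2197; R = 13.


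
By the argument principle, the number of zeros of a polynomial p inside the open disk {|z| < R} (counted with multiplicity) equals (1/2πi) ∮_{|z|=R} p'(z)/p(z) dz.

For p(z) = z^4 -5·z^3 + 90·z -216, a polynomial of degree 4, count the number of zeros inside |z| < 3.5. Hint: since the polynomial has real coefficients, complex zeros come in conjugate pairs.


The zeros of p are: (3 + 3i), (3 - 3i), -4, 3.
Their magnitudes are: 4.243, 4.243, 4, 3.
Zeros with |z| < R = 3.5: 3.
Count = 1.
By the argument principle, (1/2πi) ∮_{|z|=R} p'(z)/p(z) dz equals exactly this count.

Number of zeros inside |z| < 3.5: 1.


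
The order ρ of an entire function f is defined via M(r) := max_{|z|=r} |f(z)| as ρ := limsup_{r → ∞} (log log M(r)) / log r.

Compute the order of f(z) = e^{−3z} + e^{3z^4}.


Each summand is entire of order 1 and 4 respectively (as in the single-exponential case). The order of a sum is at most the max of the orders, so ρ ≤ 4. For the lower bound: on |z|=r choose arg z so that 3z^4 is real positive; then |e^{3z^4}| = e^{3r^4} while |e^{-3z}| ≤ e^{3r^1} = o(e^{3r^4}). So |f| ≥ e^{3r^4}(1 − o(1)) and ρ ≥ 4. Hence ρ = max(1, 4) = 4.
Therefore ρ = 4.

Order ρ = 4.


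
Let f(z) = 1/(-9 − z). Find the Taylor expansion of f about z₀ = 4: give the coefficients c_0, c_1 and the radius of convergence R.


Let w = z − z₀, so z = z₀ + w.
Then -9 − z = -9 − (z₀ + w) = (-9 − z₀) − w = -13 − w.
f(z) = 1/(-13 − w) = (1/(-13)) · 1/(1 − w/(-13)) = Σ_{n≥0} w^n / (-13)^(n+1).
So c_n = 1/(-13)^(n+1):
  c_0 = 1/(-13)^1 = -1/13.
  c_1 = 1/(-13)^2 = 1/169.
The series is valid for |w/d| < 1, i.e. |z − z₀| < |d|.
Radius of convergence: R = |-9 − z₀| = |-13| = 13 (distance from z₀ to the singularity z = -9).

c_0 = -1/13, c_1 = 1/169; R = 13.


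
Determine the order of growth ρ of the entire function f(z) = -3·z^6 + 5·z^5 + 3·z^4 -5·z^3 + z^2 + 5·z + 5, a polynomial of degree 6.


|f(z)| ≤ Σ|c_k|·r^k = O(r^6) as r → ∞. Polynomial growth is O(e^{r^ε}) for every ε > 0 (since r^6/e^{r^ε} → 0), so ρ ≤ ε for all ε > 0, i.e. ρ = 0. Every nonconstant polynomial has order 0.
Therefore ρ = 0.

Order ρ = 0.


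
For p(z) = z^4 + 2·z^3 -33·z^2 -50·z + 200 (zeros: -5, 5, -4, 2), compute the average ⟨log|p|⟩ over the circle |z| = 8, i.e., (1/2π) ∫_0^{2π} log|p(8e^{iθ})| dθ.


Zeros: -5, -4, 2, 5; r = 8.
Inside |z| < r: -5, -4, 2, 5. Outside (|z| ≥ r): ∅.
p(0) = 200, so log|p(0)| = log(200) = 5.2983.
Apply Jensen: I(r) = log|p(0)| + Σ_k log(r/|z_k|), summed over zeros inside |z| < r.
  log(r/|z_k|) for z_k = -5: log(8/5) = 0.4700
  log(r/|z_k|) for z_k = 5: log(8/5) = 0.4700
  log(r/|z_k|) for z_k = -4: log(8/4) = 0.6931
  log(r/|z_k|) for z_k = 2: log(8/2) = 1.3863
Sum over inside zeros: 3.0194.
I(r) = log|p(0)| + (inside sum) = 5.2983 + 3.0194 = 8.3178.
Closed form (all zeros inside, monic): I(r) = n·log(r) = 4·log(8) = 8.3178. ✓

I(r) ≈ 8.3178.


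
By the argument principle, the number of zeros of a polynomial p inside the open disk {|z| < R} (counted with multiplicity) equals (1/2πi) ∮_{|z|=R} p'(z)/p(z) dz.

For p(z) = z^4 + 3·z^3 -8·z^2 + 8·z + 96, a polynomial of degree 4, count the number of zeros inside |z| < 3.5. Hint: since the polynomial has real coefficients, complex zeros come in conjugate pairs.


The zeros of p are: -3, (2 + 2i), (2 - 2i), -4.
Their magnitudes are: 3, 2.828, 2.828, 4.
Zeros with |z| < R = 3.5: -3, (2 + 2i), (2 - 2i).
Count = 3.
By the argument principle, (1/2πi) ∮_{|z|=R} p'(z)/p(z) dz equals exactly this count.

Number of zeros inside |z| < 3.5: 3.


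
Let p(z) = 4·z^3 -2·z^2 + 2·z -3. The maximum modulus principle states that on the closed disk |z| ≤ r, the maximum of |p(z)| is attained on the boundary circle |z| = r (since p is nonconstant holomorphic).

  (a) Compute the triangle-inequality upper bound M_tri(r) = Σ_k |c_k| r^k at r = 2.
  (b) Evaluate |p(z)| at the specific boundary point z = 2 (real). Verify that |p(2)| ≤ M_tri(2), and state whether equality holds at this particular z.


Coefficients: c_0 = -3, c_1 = 2, c_2 = -2, c_3 = 4. Radius r = 2.
Part (a). Triangle bound: M_tri(r) = Σ_k |c_k| r^k
  = |-3|·2^0 + |2|·2^1 + |-2|·2^2 + |4|·2^3
  = 3 + 4 + 8 + 32 = 47.
This bounds M(r) := max_{|z|=r} |p(z)| from above; equality holds iff all terms c_k z^k can be made to align in phase at a single z on |z|=r.
Part (b). At z = 2 (real, on the circle |z| = r):
  p(2) = (-3)·2^0 + (2)·2^1 + (-2)·2^2 + (4)·2^3 = 25.
  |p(2)| = 25.
Check: |p(2)| = 25 ≤ 47 = M_tri(2). ✓ Equality does not hold at z = 2 (the coefficients have mixed signs, so the terms do not all align in phase there).

M_tri(2) = 47; |p(2)| = 25; equality at z=2: no.


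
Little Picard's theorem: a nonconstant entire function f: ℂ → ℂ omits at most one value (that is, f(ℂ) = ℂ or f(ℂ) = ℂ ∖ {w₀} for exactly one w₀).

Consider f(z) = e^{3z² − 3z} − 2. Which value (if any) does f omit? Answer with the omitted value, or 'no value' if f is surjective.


Little Picard bounds the complement of f(ℂ) to at most one point.
The exponent g(z) = 3z² − 3z is a nonconstant polynomial, hence surjective onto ℂ. So e^{g(z)} takes every value in {e^w : w ∈ ℂ} = ℂ ∖ {0}. Adding -2 shifts the range to ℂ ∖ {-2}. f omits exactly -2.

Omitted value: -2.


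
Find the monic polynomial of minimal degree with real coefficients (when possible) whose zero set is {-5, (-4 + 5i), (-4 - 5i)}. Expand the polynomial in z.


The polynomial is p(z) = ∏_{α ∈ S} (z − α), where S = {-5, (-4 + 5i), (-4 - 5i)}.
Expanding the product yields: p(z) = z^3 + 13·z^2 + 81·z + 205.
Note conjugate pairs combine to real quadratics: (z − (-4+5i))(z − (-4−5i)) = z² + 8z + 41.
The resulting polynomial has degree 3 and real coefficients as required.

p(z) = z^3 + 13·z^2 + 81·z + 205.


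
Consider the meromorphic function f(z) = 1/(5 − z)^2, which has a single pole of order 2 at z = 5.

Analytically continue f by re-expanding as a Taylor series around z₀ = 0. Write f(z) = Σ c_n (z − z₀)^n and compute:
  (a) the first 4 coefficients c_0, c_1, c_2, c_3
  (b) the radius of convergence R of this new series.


Let w = z − z₀, so z = z₀ + w.
Then 5 − z = 5 − (z₀ + w) = (5 − z₀) − w = 5 − w.
f(z) = 1/(5 − w)^2 = (1/(5)^2) · (1 − w/(5))^{−2}.
By the binomial series (1−u)^{−2} = Σ_{n≥0} C(n+1, 1) u^n for |u|<1, with u = w/(5):
  c_n = C(n+1, 1) / (5)^(n+2).
  c_0 = 1/(5)^2 = 1/25.
  c_1 = 2/(5)^3 = 2/125.
  c_2 = 3/(5)^4 = 3/625.
  c_3 = 4/(5)^5 = 4/3125.
The series is valid for |w/d| < 1, i.e. |z − z₀| < |d|.
Radius of convergence: R = |5 − z₀| = |5| = 5 (distance from z₀ to the singularity z = 5).

c_0 = 1/25, c_1 = 2/125, c_2 = 3/625, c_3 = 4/3125; R = 5.


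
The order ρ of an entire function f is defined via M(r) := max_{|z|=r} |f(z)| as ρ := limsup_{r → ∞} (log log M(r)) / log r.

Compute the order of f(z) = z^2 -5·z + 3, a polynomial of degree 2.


|f(z)| ≤ Σ|c_k|·r^k = O(r^2) as r → ∞. Polynomial growth is O(e^{r^ε}) for every ε > 0 (since r^2/e^{r^ε} → 0), so ρ ≤ ε for all ε > 0, i.e. ρ = 0. Every nonconstant polynomial has order 0.
Therefore ρ = 0.

Order ρ = 0.


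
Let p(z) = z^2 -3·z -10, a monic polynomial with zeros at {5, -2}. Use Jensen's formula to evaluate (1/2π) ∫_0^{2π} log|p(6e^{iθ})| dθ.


Zeros: -2, 5; r = 6.
Inside |z| < r: -2, 5. Outside (|z| ≥ r): ∅.
p(0) = -10, so log|p(0)| = log(10) = 2.3026.
Apply Jensen: I(r) = log|p(0)| + Σ_k log(r/|z_k|), summed over zeros inside |z| < r.
  log(r/|z_k|) for z_k = 5: log(6/5) = 0.1823
  log(r/|z_k|) for z_k = -2: log(6/2) = 1.0986
Sum over inside zeros: 1.2809.
I(r) = log|p(0)| + (inside sum) = 2.3026 + 1.2809 = 3.5835.
Closed form (all zeros inside, monic): I(r) = n·log(r) = 2·log(6) = 3.5835. ✓

I(r) ≈ 3.5835.


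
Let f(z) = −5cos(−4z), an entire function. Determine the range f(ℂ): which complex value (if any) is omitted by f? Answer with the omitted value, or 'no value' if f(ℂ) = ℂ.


Little Picard bounds the complement of f(ℂ) to at most one point.
cos is entire and surjective onto ℂ: for every w ∈ ℂ, cos(ζ) = w has a solution ζ ∈ ℂ (e.g., via the complex inverse arccos). With ζ = −4z this gives z = ζ/(-4). Then -5·cos(−4z) takes every value in -5·ℂ = ℂ, and adding 0 is a bijection of ℂ. So f is surjective and omits no value. (Note: only on the real line is cos bounded by [−1, 1].)

Omitted value: no value.


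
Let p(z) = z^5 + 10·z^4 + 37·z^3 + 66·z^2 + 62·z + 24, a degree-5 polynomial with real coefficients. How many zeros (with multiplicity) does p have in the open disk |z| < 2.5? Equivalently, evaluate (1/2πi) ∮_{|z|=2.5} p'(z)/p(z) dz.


The zeros of p are: -4, (-1 + 1i), (-1 - 1i), -1, -3.
Their magnitudes are: 4, 1.414, 1.414, 1, 3.
Zeros with |z| < R = 2.5: (-1 + 1i), (-1 - 1i), -1.
Count = 3.
By the argument principle, (1/2πi) ∮_{|z|=R} p'(z)/p(z) dz equals exactly this count.

Number of zeros inside |z| < 2.5: 3.


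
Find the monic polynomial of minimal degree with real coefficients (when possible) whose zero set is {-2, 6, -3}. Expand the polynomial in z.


The polynomial is p(z) = ∏_{α ∈ S} (z − α), where S = {-2, 6, -3}.
Expanding the product yields: p(z) = z^3 -z^2 -24·z -36.
The resulting polynomial has degree 3 and real coefficients as required.

p(z) = z^3 -z^2 -24·z -36.


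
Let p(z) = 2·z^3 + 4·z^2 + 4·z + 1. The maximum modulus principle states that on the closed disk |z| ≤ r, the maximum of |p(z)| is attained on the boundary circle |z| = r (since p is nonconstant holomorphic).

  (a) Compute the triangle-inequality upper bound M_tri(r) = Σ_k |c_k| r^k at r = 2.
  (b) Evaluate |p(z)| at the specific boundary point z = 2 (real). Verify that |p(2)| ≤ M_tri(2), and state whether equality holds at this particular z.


Coefficients: c_0 = 1, c_1 = 4, c_2 = 4, c_3 = 2. Radius r = 2.
Part (a). Triangle bound: M_tri(r) = Σ_k |c_k| r^k
  = |1|·2^0 + |4|·2^1 + |4|·2^2 + |2|·2^3
  = 1 + 8 + 16 + 16 = 41.
This bounds M(r) := max_{|z|=r} |p(z)| from above; equality holds iff all terms c_k z^k can be made to align in phase at a single z on |z|=r.
Part (b). At z = 2 (real, on the circle |z| = r):
  p(2) = (1)·2^0 + (4)·2^1 + (4)·2^2 + (2)·2^3 = 41.
  |p(2)| = 41.
Since all nonzero coefficients share the same sign, |p(2)| = 41 = M_tri(2); the triangle bound is attained at z = 2, so in fact M(r) = 41.

M_tri(2) = 41; |p(2)| = 41; equality at z=2: yes.


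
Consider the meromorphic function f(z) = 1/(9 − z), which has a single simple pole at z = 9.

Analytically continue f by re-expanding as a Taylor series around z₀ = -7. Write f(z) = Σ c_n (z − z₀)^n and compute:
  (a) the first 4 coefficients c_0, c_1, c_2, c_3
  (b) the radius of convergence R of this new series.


Let w = z − z₀, so z = z₀ + w.
Then 9 − z = 9 − (z₀ + w) = (9 − z₀) − w = 16 − w.
f(z) = 1/(16 − w) = (1/(16)) · 1/(1 − w/(16)) = Σ_{n≥0} w^n / (16)^(n+1).
So c_n = 1/(16)^(n+1):
  c_0 = 1/(16)^1 = 1/16.
  c_1 = 1/(16)^2 = 1/256.
  c_2 = 1/(16)^3 = 1/4096.
  c_3 = 1/(16)^4 = 1/65536.
The series is valid for |w/d| < 1, i.e. |z − z₀| < |d|.
Radius of convergence: R = |9 − z₀| = |16| = 16 (distance from z₀ to the singularity z = 9).

c_0 = 1/16, c_1 = 1/256, c_2 = 1/4096, c_3 = 1/65536; R = 16.


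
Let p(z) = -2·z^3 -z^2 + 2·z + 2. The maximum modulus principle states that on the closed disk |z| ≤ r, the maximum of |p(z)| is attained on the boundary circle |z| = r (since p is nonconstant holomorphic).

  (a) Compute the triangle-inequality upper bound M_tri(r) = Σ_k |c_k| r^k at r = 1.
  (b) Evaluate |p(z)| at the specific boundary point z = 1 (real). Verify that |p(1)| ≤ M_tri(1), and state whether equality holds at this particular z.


Coefficients: c_0 = 2, c_1 = 2, c_2 = -1, c_3 = -2. Radius r = 1.
Part (a). Triangle bound: M_tri(r) = Σ_k |c_k| r^k
  = |2|·1^0 + |2|·1^1 + |-1|·1^2 + |-2|·1^3
  = 2 + 2 + 1 + 2 = 7.
This bounds M(r) := max_{|z|=r} |p(z)| from above; equality holds iff all terms c_k z^k can be made to align in phase at a single z on |z|=r.
Part (b). At z = 1 (real, on the circle |z| = r):
  p(1) = (2)·1^0 + (2)·1^1 + (-1)·1^2 + (-2)·1^3 = 1.
  |p(1)| = 1.
Check: |p(1)| = 1 ≤ 7 = M_tri(1). ✓ Equality does not hold at z = 1 (the coefficients have mixed signs, so the terms do not all align in phase there).

M_tri(1) = 7; |p(1)| = 1; equality at z=1: no.


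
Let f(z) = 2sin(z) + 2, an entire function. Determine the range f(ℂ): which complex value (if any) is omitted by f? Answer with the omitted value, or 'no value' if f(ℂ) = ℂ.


Little Picard bounds the complement of f(ℂ) to at most one point.
sin is entire and surjective onto ℂ: for every w ∈ ℂ, sin(ζ) = w has a solution ζ ∈ ℂ (e.g., via the complex inverse arcsin). With ζ = z this gives z = ζ/(1). Then 2·sin(z) takes every value in 2·ℂ = ℂ, and adding 2 is a bijection of ℂ. So f is surjective and omits no value. (Note: only on the real line is sin bounded by [−1, 1].)

Omitted value: no value.


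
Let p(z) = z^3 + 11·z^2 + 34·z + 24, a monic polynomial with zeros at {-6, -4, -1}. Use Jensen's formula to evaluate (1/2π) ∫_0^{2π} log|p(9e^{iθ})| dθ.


Zeros: -6, -4, -1; r = 9.
Inside |z| < r: -6, -4, -1. Outside (|z| ≥ r): ∅.
p(0) = 24, so log|p(0)| = log(24) = 3.1781.
Apply Jensen: I(r) = log|p(0)| + Σ_k log(r/|z_k|), summed over zeros inside |z| < r.
  log(r/|z_k|) for z_k = -6: log(9/6) = 0.4055
  log(r/|z_k|) for z_k = -4: log(9/4) = 0.8109
  log(r/|z_k|) for z_k = -1: log(9/1) = 2.1972
Sum over inside zeros: 3.4136.
I(r) = log|p(0)| + (inside sum) = 3.1781 + 3.4136 = 6.5917.
Closed form (all zeros inside, monic): I(r) = n·log(r) = 3·log(9) = 6.5917. ✓

I(r) ≈ 6.5917.
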